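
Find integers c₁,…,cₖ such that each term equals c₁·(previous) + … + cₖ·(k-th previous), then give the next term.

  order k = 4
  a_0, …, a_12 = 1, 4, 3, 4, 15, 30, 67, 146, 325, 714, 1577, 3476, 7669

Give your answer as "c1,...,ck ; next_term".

1,2,1,1 ; 16912

  a_4 = 1·4 + 2·3 + 1·4 + 1·1 = 15
  a_5 = 1·15 + 2·4 + 1·3 + 1·4 = 30
  a_6 = 1·30 + 2·15 + 1·4 + 1·3 = 67
  a_7 = 1·67 + 2·30 + 1·15 + 1·4 = 146
  a_8 = 1·146 + 2·67 + 1·30 + 1·15 = 325
  a_9 = 1·325 + 2·146 + 1·67 + 1·30 = 714
  a_10 = 1·714 + 2·325 + 1·146 + 1·67 = 1577
  a_11 = 1·1577 + 2·714 + 1·325 + 1·146 = 3476
  a_12 = 1·3476 + 2·1577 + 1·714 + 1·325 = 7669
  a_13 = 1·7669 + 2·3476 + 1·1577 + 1·714 = 16912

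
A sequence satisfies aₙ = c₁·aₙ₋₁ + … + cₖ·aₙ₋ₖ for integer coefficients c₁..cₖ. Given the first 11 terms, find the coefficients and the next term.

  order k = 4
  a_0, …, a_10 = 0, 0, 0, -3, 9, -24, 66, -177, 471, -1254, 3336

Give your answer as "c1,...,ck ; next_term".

-3,-1,-1,-2 ; -8871

  a_4 = -3·-3 + -1·0 + -1·0 + -2·0 = 9
  a_5 = -3·9 + -1·-3 + -1·0 + -2·0 = -24
  a_6 = -3·-24 + -1·9 + -1·-3 + -2·0 = 66
  a_7 = -3·66 + -1·-24 + -1·9 + -2·-3 = -177
  a_8 = -3·-177 + -1·66 + -1·-24 + -2·9 = 471
  a_9 = -3·471 + -1·-177 + -1·66 + -2·-24 = -1254
  a_10 = -3·-1254 + -1·471 + -1·-177 + -2·66 = 3336
  a_11 = -3·3336 + -1·-1254 + -1·471 + -2·-177 = -8871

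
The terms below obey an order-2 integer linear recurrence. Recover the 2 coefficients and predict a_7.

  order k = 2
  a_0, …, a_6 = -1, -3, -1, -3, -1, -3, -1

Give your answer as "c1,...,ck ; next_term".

0,1 ; -3

  a_2 = 0·-3 + 1·-1 = -1
  a_3 = 0·-1 + 1·-3 = -3
  a_4 = 0·-3 + 1·-1 = -1
  a_5 = 0·-1 + 1·-3 = -3
  a_6 = 0·-3 + 1·-1 = -1
  a_7 = 0·-1 + 1·-3 = -3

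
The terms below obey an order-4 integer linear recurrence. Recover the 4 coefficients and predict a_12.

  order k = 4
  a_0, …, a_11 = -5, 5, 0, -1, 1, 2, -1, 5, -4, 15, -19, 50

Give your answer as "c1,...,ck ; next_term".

  a_4 = -1·-1 + 2·0 + 1·5 + 1·-5 = 1
  a_5 = -1·1 + 2·-1 + 1·0 + 1·5 = 2
  a_6 = -1·2 + 2·1 + 1·-1 + 1·0 = -1
  a_7 = -1·-1 + 2·2 + 1·1 + 1·-1 = 5
  a_8 = -1·5 + 2·-1 + 1·2 + 1·1 = -4
  a_9 = -1·-4 + 2·5 + 1·-1 + 1·2 = 15
  a_10 = -1·15 + 2·-4 + 1·5 + 1·-1 = -19
  a_11 = -1·-19 + 2·15 + 1·-4 + 1·5 = 50
  a_12 = -1·50 + 2·-19 + 1·15 + 1·-4 = -77

-1,2,1,1 ; -77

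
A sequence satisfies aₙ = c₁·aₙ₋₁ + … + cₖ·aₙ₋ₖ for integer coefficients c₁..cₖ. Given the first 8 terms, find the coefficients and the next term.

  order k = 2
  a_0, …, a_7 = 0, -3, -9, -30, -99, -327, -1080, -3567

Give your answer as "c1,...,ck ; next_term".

3,1 ; -11781

  a_2 = 3·-3 + 1·0 = -9
  a_3 = 3·-9 + 1·-3 = -30
  a_4 = 3·-30 + 1·-9 = -99
  a_5 = 3·-99 + 1·-30 = -327
  a_6 = 3·-327 + 1·-99 = -1080
  a_7 = 3·-1080 + 1·-327 = -3567
  a_8 = 3·-3567 + 1·-1080 = -11781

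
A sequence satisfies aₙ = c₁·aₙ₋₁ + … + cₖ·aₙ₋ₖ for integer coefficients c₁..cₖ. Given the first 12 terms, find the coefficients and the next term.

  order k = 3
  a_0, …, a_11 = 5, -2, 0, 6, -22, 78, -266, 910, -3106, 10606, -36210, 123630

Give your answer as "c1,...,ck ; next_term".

  a_3 = -3·0 + 2·-2 + 2·5 = 6
  a_4 = -3·6 + 2·0 + 2·-2 = -22
  a_5 = -3·-22 + 2·6 + 2·0 = 78
  a_6 = -3·78 + 2·-22 + 2·6 = -266
  a_7 = -3·-266 + 2·78 + 2·-22 = 910
  a_8 = -3·910 + 2·-266 + 2·78 = -3106
  a_9 = -3·-3106 + 2·910 + 2·-266 = 10606
  a_10 = -3·10606 + 2·-3106 + 2·910 = -36210
  a_11 = -3·-36210 + 2·10606 + 2·-3106 = 123630
  a_12 = -3·123630 + 2·-36210 + 2·10606 = -422098

-3,2,2 ; -422098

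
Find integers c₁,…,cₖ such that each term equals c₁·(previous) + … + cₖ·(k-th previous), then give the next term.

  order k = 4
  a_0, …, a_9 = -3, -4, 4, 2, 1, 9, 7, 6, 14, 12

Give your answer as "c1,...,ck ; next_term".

  a_4 = 1·2 + 0·4 + 1·-4 + -1·-3 = 1
  a_5 = 1·1 + 0·2 + 1·4 + -1·-4 = 9
  a_6 = 1·9 + 0·1 + 1·2 + -1·4 = 7
  a_7 = 1·7 + 0·9 + 1·1 + -1·2 = 6
  a_8 = 1·6 + 0·7 + 1·9 + -1·1 = 14
  a_9 = 1·14 + 0·6 + 1·7 + -1·9 = 12
  a_10 = 1·12 + 0·14 + 1·6 + -1·7 = 11

1,0,1,-1 ; 11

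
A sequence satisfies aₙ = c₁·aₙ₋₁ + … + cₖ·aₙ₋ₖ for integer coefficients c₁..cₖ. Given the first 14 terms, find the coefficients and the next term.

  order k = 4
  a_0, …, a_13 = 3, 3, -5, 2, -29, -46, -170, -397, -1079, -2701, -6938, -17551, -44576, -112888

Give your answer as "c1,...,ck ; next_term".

2,3,-3,-3 ; -286037

  a_4 = 2·2 + 3·-5 + -3·3 + -3·3 = -29
  a_5 = 2·-29 + 3·2 + -3·-5 + -3·3 = -46
  a_6 = 2·-46 + 3·-29 + -3·2 + -3·-5 = -170
  a_7 = 2·-170 + 3·-46 + -3·-29 + -3·2 = -397
  a_8 = 2·-397 + 3·-170 + -3·-46 + -3·-29 = -1079
  a_9 = 2·-1079 + 3·-397 + -3·-170 + -3·-46 = -2701
  a_10 = 2·-2701 + 3·-1079 + -3·-397 + -3·-170 = -6938
  a_11 = 2·-6938 + 3·-2701 + -3·-1079 + -3·-397 = -17551
  a_12 = 2·-17551 + 3·-6938 + -3·-2701 + -3·-1079 = -44576
  a_13 = 2·-44576 + 3·-17551 + -3·-6938 + -3·-2701 = -112888
  a_14 = 2·-112888 + 3·-44576 + -3·-17551 + -3·-6938 = -286037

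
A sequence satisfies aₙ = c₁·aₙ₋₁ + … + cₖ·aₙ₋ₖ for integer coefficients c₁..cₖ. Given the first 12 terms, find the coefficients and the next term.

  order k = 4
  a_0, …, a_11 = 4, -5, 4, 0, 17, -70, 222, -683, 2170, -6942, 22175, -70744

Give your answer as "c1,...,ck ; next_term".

  a_4 = -3·0 + 0·4 + -1·-5 + 3·4 = 17
  a_5 = -3·17 + 0·0 + -1·4 + 3·-5 = -70
  a_6 = -3·-70 + 0·17 + -1·0 + 3·4 = 222
  a_7 = -3·222 + 0·-70 + -1·17 + 3·0 = -683
  a_8 = -3·-683 + 0·222 + -1·-70 + 3·17 = 2170
  a_9 = -3·2170 + 0·-683 + -1·222 + 3·-70 = -6942
  a_10 = -3·-6942 + 0·2170 + -1·-683 + 3·222 = 22175
  a_11 = -3·22175 + 0·-6942 + -1·2170 + 3·-683 = -70744
  a_12 = -3·-70744 + 0·22175 + -1·-6942 + 3·2170 = 225684

-3,0,-1,3 ; 225684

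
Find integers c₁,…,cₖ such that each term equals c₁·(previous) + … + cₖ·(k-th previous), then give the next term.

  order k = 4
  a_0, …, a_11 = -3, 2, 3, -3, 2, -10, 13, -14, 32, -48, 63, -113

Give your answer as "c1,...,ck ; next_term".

  a_4 = -1·-3 + 0·3 + -2·2 + -1·-3 = 2
  a_5 = -1·2 + 0·-3 + -2·3 + -1·2 = -10
  a_6 = -1·-10 + 0·2 + -2·-3 + -1·3 = 13
  a_7 = -1·13 + 0·-10 + -2·2 + -1·-3 = -14
  a_8 = -1·-14 + 0·13 + -2·-10 + -1·2 = 32
  a_9 = -1·32 + 0·-14 + -2·13 + -1·-10 = -48
  a_10 = -1·-48 + 0·32 + -2·-14 + -1·13 = 63
  a_11 = -1·63 + 0·-48 + -2·32 + -1·-14 = -113
  a_12 = -1·-113 + 0·63 + -2·-48 + -1·32 = 177

-1,0,-2,-1 ; 177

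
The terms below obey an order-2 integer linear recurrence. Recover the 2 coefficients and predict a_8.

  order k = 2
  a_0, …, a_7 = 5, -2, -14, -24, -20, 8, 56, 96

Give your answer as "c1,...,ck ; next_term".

  a_2 = 2·-2 + -2·5 = -14
  a_3 = 2·-14 + -2·-2 = -24
  a_4 = 2·-24 + -2·-14 = -20
  a_5 = 2·-20 + -2·-24 = 8
  a_6 = 2·8 + -2·-20 = 56
  a_7 = 2·56 + -2·8 = 96
  a_8 = 2·96 + -2·56 = 80

2,-2 ; 80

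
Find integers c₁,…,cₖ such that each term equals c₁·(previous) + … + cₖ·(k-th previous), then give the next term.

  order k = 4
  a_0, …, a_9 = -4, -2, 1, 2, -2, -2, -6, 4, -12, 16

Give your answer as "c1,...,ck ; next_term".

0,2,-2,2 ; -44

  a_4 = 0·2 + 2·1 + -2·-2 + 2·-4 = -2
  a_5 = 0·-2 + 2·2 + -2·1 + 2·-2 = -2
  a_6 = 0·-2 + 2·-2 + -2·2 + 2·1 = -6
  a_7 = 0·-6 + 2·-2 + -2·-2 + 2·2 = 4
  a_8 = 0·4 + 2·-6 + -2·-2 + 2·-2 = -12
  a_9 = 0·-12 + 2·4 + -2·-6 + 2·-2 = 16
  a_10 = 0·16 + 2·-12 + -2·4 + 2·-6 = -44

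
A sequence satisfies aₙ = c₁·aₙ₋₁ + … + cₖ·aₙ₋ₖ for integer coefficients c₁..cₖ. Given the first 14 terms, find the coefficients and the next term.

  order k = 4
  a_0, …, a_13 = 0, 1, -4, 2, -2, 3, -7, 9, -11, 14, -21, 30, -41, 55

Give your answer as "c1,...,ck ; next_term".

  a_4 = -1·2 + 0·-4 + 0·1 + 1·0 = -2
  a_5 = -1·-2 + 0·2 + 0·-4 + 1·1 = 3
  a_6 = -1·3 + 0·-2 + 0·2 + 1·-4 = -7
  a_7 = -1·-7 + 0·3 + 0·-2 + 1·2 = 9
  a_8 = -1·9 + 0·-7 + 0·3 + 1·-2 = -11
  a_9 = -1·-11 + 0·9 + 0·-7 + 1·3 = 14
  a_10 = -1·14 + 0·-11 + 0·9 + 1·-7 = -21
  a_11 = -1·-21 + 0·14 + 0·-11 + 1·9 = 30
  a_12 = -1·30 + 0·-21 + 0·14 + 1·-11 = -41
  a_13 = -1·-41 + 0·30 + 0·-21 + 1·14 = 55
  a_14 = -1·55 + 0·-41 + 0·30 + 1·-21 = -76

-1,0,0,1 ; -76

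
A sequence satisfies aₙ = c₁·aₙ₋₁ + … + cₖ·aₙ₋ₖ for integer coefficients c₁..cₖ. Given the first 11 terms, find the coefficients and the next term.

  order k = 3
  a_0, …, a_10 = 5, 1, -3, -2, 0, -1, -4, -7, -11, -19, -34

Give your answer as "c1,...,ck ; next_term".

  a_3 = 2·-3 + -1·1 + 1·5 = -2
  a_4 = 2·-2 + -1·-3 + 1·1 = 0
  a_5 = 2·0 + -1·-2 + 1·-3 = -1
  a_6 = 2·-1 + -1·0 + 1·-2 = -4
  a_7 = 2·-4 + -1·-1 + 1·0 = -7
  a_8 = 2·-7 + -1·-4 + 1·-1 = -11
  a_9 = 2·-11 + -1·-7 + 1·-4 = -19
  a_10 = 2·-19 + -1·-11 + 1·-7 = -34
  a_11 = 2·-34 + -1·-19 + 1·-11 = -60

2,-1,1 ; -60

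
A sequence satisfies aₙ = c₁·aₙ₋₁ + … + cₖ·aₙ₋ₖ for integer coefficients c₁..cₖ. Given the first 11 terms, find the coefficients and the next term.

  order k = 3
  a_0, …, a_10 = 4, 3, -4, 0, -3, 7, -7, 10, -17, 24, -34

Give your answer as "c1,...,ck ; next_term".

-1,0,-1 ; 51

  a_3 = -1·-4 + 0·3 + -1·4 = 0
  a_4 = -1·0 + 0·-4 + -1·3 = -3
  a_5 = -1·-3 + 0·0 + -1·-4 = 7
  a_6 = -1·7 + 0·-3 + -1·0 = -7
  a_7 = -1·-7 + 0·7 + -1·-3 = 10
  a_8 = -1·10 + 0·-7 + -1·7 = -17
  a_9 = -1·-17 + 0·10 + -1·-7 = 24
  a_10 = -1·24 + 0·-17 + -1·10 = -34
  a_11 = -1·-34 + 0·24 + -1·-17 = 51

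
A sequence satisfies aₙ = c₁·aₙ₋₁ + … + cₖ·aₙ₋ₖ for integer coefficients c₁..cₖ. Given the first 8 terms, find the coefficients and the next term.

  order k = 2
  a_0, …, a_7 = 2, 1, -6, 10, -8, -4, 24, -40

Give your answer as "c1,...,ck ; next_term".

  a_2 = -2·1 + -2·2 = -6
  a_3 = -2·-6 + -2·1 = 10
  a_4 = -2·10 + -2·-6 = -8
  a_5 = -2·-8 + -2·10 = -4
  a_6 = -2·-4 + -2·-8 = 24
  a_7 = -2·24 + -2·-4 = -40
  a_8 = -2·-40 + -2·24 = 32

-2,-2 ; 32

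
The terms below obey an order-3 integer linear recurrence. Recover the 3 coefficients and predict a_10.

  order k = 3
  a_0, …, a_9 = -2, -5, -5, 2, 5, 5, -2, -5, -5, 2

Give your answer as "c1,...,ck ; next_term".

0,0,-1 ; 5

  a_3 = 0·-5 + 0·-5 + -1·-2 = 2
  a_4 = 0·2 + 0·-5 + -1·-5 = 5
  a_5 = 0·5 + 0·2 + -1·-5 = 5
  a_6 = 0·5 + 0·5 + -1·2 = -2
  a_7 = 0·-2 + 0·5 + -1·5 = -5
  a_8 = 0·-5 + 0·-2 + -1·5 = -5
  a_9 = 0·-5 + 0·-5 + -1·-2 = 2
  a_10 = 0·2 + 0·-5 + -1·-5 = 5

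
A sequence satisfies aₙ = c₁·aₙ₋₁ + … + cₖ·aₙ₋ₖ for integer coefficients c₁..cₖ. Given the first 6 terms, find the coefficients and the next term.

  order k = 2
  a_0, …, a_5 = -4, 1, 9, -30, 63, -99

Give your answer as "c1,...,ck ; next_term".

  a_2 = -3·1 + -3·-4 = 9
  a_3 = -3·9 + -3·1 = -30
  a_4 = -3·-30 + -3·9 = 63
  a_5 = -3·63 + -3·-30 = -99
  a_6 = -3·-99 + -3·63 = 108

-3,-3 ; 108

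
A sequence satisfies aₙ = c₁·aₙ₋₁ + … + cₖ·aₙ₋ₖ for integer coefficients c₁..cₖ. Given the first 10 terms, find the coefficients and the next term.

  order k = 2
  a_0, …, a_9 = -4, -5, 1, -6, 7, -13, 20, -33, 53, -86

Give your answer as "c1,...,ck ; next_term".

-1,1 ; 139

  a_2 = -1·-5 + 1·-4 = 1
  a_3 = -1·1 + 1·-5 = -6
  a_4 = -1·-6 + 1·1 = 7
  a_5 = -1·7 + 1·-6 = -13
  a_6 = -1·-13 + 1·7 = 20
  a_7 = -1·20 + 1·-13 = -33
  a_8 = -1·-33 + 1·20 = 53
  a_9 = -1·53 + 1·-33 = -86
  a_10 = -1·-86 + 1·53 = 139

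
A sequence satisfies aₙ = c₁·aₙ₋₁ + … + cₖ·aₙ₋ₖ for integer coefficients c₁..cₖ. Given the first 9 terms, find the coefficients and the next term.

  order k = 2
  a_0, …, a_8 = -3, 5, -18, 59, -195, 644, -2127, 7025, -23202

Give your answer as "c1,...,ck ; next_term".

  a_2 = -3·5 + 1·-3 = -18
  a_3 = -3·-18 + 1·5 = 59
  a_4 = -3·59 + 1·-18 = -195
  a_5 = -3·-195 + 1·59 = 644
  a_6 = -3·644 + 1·-195 = -2127
  a_7 = -3·-2127 + 1·644 = 7025
  a_8 = -3·7025 + 1·-2127 = -23202
  a_9 = -3·-23202 + 1·7025 = 76631

-3,1 ; 76631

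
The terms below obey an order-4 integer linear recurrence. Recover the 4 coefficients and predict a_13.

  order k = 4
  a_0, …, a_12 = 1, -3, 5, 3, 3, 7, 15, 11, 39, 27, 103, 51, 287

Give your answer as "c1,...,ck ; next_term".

  a_4 = -1·3 + 2·5 + 2·-3 + 2·1 = 3
  a_5 = -1·3 + 2·3 + 2·5 + 2·-3 = 7
  a_6 = -1·7 + 2·3 + 2·3 + 2·5 = 15
  a_7 = -1·15 + 2·7 + 2·3 + 2·3 = 11
  a_8 = -1·11 + 2·15 + 2·7 + 2·3 = 39
  a_9 = -1·39 + 2·11 + 2·15 + 2·7 = 27
  a_10 = -1·27 + 2·39 + 2·11 + 2·15 = 103
  a_11 = -1·103 + 2·27 + 2·39 + 2·11 = 51
  a_12 = -1·51 + 2·103 + 2·27 + 2·39 = 287
  a_13 = -1·287 + 2·51 + 2·103 + 2·27 = 75

-1,2,2,2 ; 75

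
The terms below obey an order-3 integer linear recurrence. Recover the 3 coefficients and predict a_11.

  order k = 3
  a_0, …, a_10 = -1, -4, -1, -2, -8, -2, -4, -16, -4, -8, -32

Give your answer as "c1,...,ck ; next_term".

0,0,2 ; -8

  a_3 = 0·-1 + 0·-4 + 2·-1 = -2
  a_4 = 0·-2 + 0·-1 + 2·-4 = -8
  a_5 = 0·-8 + 0·-2 + 2·-1 = -2
  a_6 = 0·-2 + 0·-8 + 2·-2 = -4
  a_7 = 0·-4 + 0·-2 + 2·-8 = -16
  a_8 = 0·-16 + 0·-4 + 2·-2 = -4
  a_9 = 0·-4 + 0·-16 + 2·-4 = -8
  a_10 = 0·-8 + 0·-4 + 2·-16 = -32
  a_11 = 0·-32 + 0·-8 + 2·-4 = -8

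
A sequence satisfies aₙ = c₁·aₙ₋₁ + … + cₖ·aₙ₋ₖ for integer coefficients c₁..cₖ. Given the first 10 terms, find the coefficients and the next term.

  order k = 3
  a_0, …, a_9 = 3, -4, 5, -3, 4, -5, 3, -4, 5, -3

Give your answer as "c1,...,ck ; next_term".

  a_3 = 0·5 + 0·-4 + -1·3 = -3
  a_4 = 0·-3 + 0·5 + -1·-4 = 4
  a_5 = 0·4 + 0·-3 + -1·5 = -5
  a_6 = 0·-5 + 0·4 + -1·-3 = 3
  a_7 = 0·3 + 0·-5 + -1·4 = -4
  a_8 = 0·-4 + 0·3 + -1·-5 = 5
  a_9 = 0·5 + 0·-4 + -1·3 = -3
  a_10 = 0·-3 + 0·5 + -1·-4 = 4

0,0,-1 ; 4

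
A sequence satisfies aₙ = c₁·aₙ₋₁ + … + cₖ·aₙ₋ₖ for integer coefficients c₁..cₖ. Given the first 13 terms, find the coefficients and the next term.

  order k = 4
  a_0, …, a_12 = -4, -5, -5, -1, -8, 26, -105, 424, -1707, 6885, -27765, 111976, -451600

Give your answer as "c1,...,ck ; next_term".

  a_4 = -4·-1 + 1·-5 + 3·-5 + -2·-4 = -8
  a_5 = -4·-8 + 1·-1 + 3·-5 + -2·-5 = 26
  a_6 = -4·26 + 1·-8 + 3·-1 + -2·-5 = -105
  a_7 = -4·-105 + 1·26 + 3·-8 + -2·-1 = 424
  a_8 = -4·424 + 1·-105 + 3·26 + -2·-8 = -1707
  a_9 = -4·-1707 + 1·424 + 3·-105 + -2·26 = 6885
  a_10 = -4·6885 + 1·-1707 + 3·424 + -2·-105 = -27765
  a_11 = -4·-27765 + 1·6885 + 3·-1707 + -2·424 = 111976
  a_12 = -4·111976 + 1·-27765 + 3·6885 + -2·-1707 = -451600
  a_13 = -4·-451600 + 1·111976 + 3·-27765 + -2·6885 = 1821311

-4,1,3,-2 ; 1821311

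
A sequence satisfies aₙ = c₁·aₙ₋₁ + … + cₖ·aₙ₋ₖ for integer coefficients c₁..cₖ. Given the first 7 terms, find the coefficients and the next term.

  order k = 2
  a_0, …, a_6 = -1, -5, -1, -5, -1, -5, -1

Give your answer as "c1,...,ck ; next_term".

0,1 ; -5

  a_2 = 0·-5 + 1·-1 = -1
  a_3 = 0·-1 + 1·-5 = -5
  a_4 = 0·-5 + 1·-1 = -1
  a_5 = 0·-1 + 1·-5 = -5
  a_6 = 0·-5 + 1·-1 = -1
  a_7 = 0·-1 + 1·-5 = -5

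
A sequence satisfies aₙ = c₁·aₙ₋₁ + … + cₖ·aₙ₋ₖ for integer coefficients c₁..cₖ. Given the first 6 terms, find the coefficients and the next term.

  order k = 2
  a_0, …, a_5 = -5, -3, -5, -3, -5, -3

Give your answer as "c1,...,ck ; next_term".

  a_2 = 0·-3 + 1·-5 = -5
  a_3 = 0·-5 + 1·-3 = -3
  a_4 = 0·-3 + 1·-5 = -5
  a_5 = 0·-5 + 1·-3 = -3
  a_6 = 0·-3 + 1·-5 = -5

0,1 ; -5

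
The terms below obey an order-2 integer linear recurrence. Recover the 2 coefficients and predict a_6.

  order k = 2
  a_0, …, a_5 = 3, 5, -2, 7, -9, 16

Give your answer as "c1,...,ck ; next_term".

-1,1 ; -25

  a_2 = -1·5 + 1·3 = -2
  a_3 = -1·-2 + 1·5 = 7
  a_4 = -1·7 + 1·-2 = -9
  a_5 = -1·-9 + 1·7 = 16
  a_6 = -1·16 + 1·-9 = -25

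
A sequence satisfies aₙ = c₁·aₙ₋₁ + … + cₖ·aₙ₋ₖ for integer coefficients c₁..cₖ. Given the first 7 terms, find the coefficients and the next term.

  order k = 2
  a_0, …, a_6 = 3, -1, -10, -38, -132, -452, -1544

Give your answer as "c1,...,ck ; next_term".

4,-2 ; -5272

  a_2 = 4·-1 + -2·3 = -10
  a_3 = 4·-10 + -2·-1 = -38
  a_4 = 4·-38 + -2·-10 = -132
  a_5 = 4·-132 + -2·-38 = -452
  a_6 = 4·-452 + -2·-132 = -1544
  a_7 = 4·-1544 + -2·-452 = -5272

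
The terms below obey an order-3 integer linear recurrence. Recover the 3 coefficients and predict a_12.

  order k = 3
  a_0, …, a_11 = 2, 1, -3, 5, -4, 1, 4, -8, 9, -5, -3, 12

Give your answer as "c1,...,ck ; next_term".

-1,0,1 ; -17

  a_3 = -1·-3 + 0·1 + 1·2 = 5
  a_4 = -1·5 + 0·-3 + 1·1 = -4
  a_5 = -1·-4 + 0·5 + 1·-3 = 1
  a_6 = -1·1 + 0·-4 + 1·5 = 4
  a_7 = -1·4 + 0·1 + 1·-4 = -8
  a_8 = -1·-8 + 0·4 + 1·1 = 9
  a_9 = -1·9 + 0·-8 + 1·4 = -5
  a_10 = -1·-5 + 0·9 + 1·-8 = -3
  a_11 = -1·-3 + 0·-5 + 1·9 = 12
  a_12 = -1·12 + 0·-3 + 1·-5 = -17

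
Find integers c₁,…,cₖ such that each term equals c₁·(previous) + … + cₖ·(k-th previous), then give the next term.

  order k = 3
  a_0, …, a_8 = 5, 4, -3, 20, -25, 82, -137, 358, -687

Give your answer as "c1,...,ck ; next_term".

-1,3,1 ; 1624

  a_3 = -1·-3 + 3·4 + 1·5 = 20
  a_4 = -1·20 + 3·-3 + 1·4 = -25
  a_5 = -1·-25 + 3·20 + 1·-3 = 82
  a_6 = -1·82 + 3·-25 + 1·20 = -137
  a_7 = -1·-137 + 3·82 + 1·-25 = 358
  a_8 = -1·358 + 3·-137 + 1·82 = -687
  a_9 = -1·-687 + 3·358 + 1·-137 = 1624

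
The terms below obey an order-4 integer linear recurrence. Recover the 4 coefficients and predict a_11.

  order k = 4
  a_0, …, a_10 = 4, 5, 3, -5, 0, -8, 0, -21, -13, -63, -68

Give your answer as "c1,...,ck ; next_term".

  a_4 = 1·-5 + 2·3 + -1·5 + 1·4 = 0
  a_5 = 1·0 + 2·-5 + -1·3 + 1·5 = -8
  a_6 = 1·-8 + 2·0 + -1·-5 + 1·3 = 0
  a_7 = 1·0 + 2·-8 + -1·0 + 1·-5 = -21
  a_8 = 1·-21 + 2·0 + -1·-8 + 1·0 = -13
  a_9 = 1·-13 + 2·-21 + -1·0 + 1·-8 = -63
  a_10 = 1·-63 + 2·-13 + -1·-21 + 1·0 = -68
  a_11 = 1·-68 + 2·-63 + -1·-13 + 1·-21 = -202

1,2,-1,1 ; -202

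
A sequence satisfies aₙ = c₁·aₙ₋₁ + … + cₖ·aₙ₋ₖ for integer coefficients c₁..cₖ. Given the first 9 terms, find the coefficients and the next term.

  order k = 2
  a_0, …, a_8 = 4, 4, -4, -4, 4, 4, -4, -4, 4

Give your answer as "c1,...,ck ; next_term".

0,-1 ; 4

  a_2 = 0·4 + -1·4 = -4
  a_3 = 0·-4 + -1·4 = -4
  a_4 = 0·-4 + -1·-4 = 4
  a_5 = 0·4 + -1·-4 = 4
  a_6 = 0·4 + -1·4 = -4
  a_7 = 0·-4 + -1·4 = -4
  a_8 = 0·-4 + -1·-4 = 4
  a_9 = 0·4 + -1·-4 = 4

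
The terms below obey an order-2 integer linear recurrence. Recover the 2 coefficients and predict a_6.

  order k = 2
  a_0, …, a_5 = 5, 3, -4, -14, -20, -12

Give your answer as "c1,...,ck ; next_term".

2,-2 ; 16

  a_2 = 2·3 + -2·5 = -4
  a_3 = 2·-4 + -2·3 = -14
  a_4 = 2·-14 + -2·-4 = -20
  a_5 = 2·-20 + -2·-14 = -12
  a_6 = 2·-12 + -2·-20 = 16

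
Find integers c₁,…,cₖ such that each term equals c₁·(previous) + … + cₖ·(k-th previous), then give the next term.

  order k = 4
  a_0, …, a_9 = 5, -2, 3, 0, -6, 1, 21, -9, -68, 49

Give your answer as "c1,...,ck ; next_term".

  a_4 = 0·0 + -3·3 + 1·-2 + 1·5 = -6
  a_5 = 0·-6 + -3·0 + 1·3 + 1·-2 = 1
  a_6 = 0·1 + -3·-6 + 1·0 + 1·3 = 21
  a_7 = 0·21 + -3·1 + 1·-6 + 1·0 = -9
  a_8 = 0·-9 + -3·21 + 1·1 + 1·-6 = -68
  a_9 = 0·-68 + -3·-9 + 1·21 + 1·1 = 49
  a_10 = 0·49 + -3·-68 + 1·-9 + 1·21 = 216

0,-3,1,1 ; 216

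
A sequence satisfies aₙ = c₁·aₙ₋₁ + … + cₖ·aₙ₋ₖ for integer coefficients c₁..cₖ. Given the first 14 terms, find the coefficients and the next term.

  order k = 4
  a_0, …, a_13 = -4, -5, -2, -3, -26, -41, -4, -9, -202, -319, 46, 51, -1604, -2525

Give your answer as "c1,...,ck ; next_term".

  a_4 = 1·-3 + -2·-2 + 3·-5 + 3·-4 = -26
  a_5 = 1·-26 + -2·-3 + 3·-2 + 3·-5 = -41
  a_6 = 1·-41 + -2·-26 + 3·-3 + 3·-2 = -4
  a_7 = 1·-4 + -2·-41 + 3·-26 + 3·-3 = -9
  a_8 = 1·-9 + -2·-4 + 3·-41 + 3·-26 = -202
  a_9 = 1·-202 + -2·-9 + 3·-4 + 3·-41 = -319
  a_10 = 1·-319 + -2·-202 + 3·-9 + 3·-4 = 46
  a_11 = 1·46 + -2·-319 + 3·-202 + 3·-9 = 51
  a_12 = 1·51 + -2·46 + 3·-319 + 3·-202 = -1604
  a_13 = 1·-1604 + -2·51 + 3·46 + 3·-319 = -2525
  a_14 = 1·-2525 + -2·-1604 + 3·51 + 3·46 = 974

1,-2,3,3 ; 974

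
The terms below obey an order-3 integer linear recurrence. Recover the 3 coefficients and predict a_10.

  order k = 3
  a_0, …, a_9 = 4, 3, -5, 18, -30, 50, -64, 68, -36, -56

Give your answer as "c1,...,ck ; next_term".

-2,0,2 ; 248

  a_3 = -2·-5 + 0·3 + 2·4 = 18
  a_4 = -2·18 + 0·-5 + 2·3 = -30
  a_5 = -2·-30 + 0·18 + 2·-5 = 50
  a_6 = -2·50 + 0·-30 + 2·18 = -64
  a_7 = -2·-64 + 0·50 + 2·-30 = 68
  a_8 = -2·68 + 0·-64 + 2·50 = -36
  a_9 = -2·-36 + 0·68 + 2·-64 = -56
  a_10 = -2·-56 + 0·-36 + 2·68 = 248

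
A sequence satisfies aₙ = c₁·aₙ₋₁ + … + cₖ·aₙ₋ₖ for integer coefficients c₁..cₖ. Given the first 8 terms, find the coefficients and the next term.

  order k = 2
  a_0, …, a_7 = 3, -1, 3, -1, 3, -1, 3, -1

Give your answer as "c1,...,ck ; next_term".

  a_2 = 0·-1 + 1·3 = 3
  a_3 = 0·3 + 1·-1 = -1
  a_4 = 0·-1 + 1·3 = 3
  a_5 = 0·3 + 1·-1 = -1
  a_6 = 0·-1 + 1·3 = 3
  a_7 = 0·3 + 1·-1 = -1
  a_8 = 0·-1 + 1·3 = 3

0,1 ; 3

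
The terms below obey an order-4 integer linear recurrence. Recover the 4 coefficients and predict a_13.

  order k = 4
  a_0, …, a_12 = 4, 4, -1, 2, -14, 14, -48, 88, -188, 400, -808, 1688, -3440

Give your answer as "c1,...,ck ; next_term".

-2,2,2,-4 ; 7040

  a_4 = -2·2 + 2·-1 + 2·4 + -4·4 = -14
  a_5 = -2·-14 + 2·2 + 2·-1 + -4·4 = 14
  a_6 = -2·14 + 2·-14 + 2·2 + -4·-1 = -48
  a_7 = -2·-48 + 2·14 + 2·-14 + -4·2 = 88
  a_8 = -2·88 + 2·-48 + 2·14 + -4·-14 = -188
  a_9 = -2·-188 + 2·88 + 2·-48 + -4·14 = 400
  a_10 = -2·400 + 2·-188 + 2·88 + -4·-48 = -808
  a_11 = -2·-808 + 2·400 + 2·-188 + -4·88 = 1688
  a_12 = -2·1688 + 2·-808 + 2·400 + -4·-188 = -3440
  a_13 = -2·-3440 + 2·1688 + 2·-808 + -4·400 = 7040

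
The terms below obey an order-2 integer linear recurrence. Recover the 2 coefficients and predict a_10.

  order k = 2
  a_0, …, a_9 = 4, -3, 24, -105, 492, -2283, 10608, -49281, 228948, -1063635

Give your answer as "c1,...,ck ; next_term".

-4,3 ; 4941384

  a_2 = -4·-3 + 3·4 = 24
  a_3 = -4·24 + 3·-3 = -105
  a_4 = -4·-105 + 3·24 = 492
  a_5 = -4·492 + 3·-105 = -2283
  a_6 = -4·-2283 + 3·492 = 10608
  a_7 = -4·10608 + 3·-2283 = -49281
  a_8 = -4·-49281 + 3·10608 = 228948
  a_9 = -4·228948 + 3·-49281 = -1063635
  a_10 = -4·-1063635 + 3·228948 = 4941384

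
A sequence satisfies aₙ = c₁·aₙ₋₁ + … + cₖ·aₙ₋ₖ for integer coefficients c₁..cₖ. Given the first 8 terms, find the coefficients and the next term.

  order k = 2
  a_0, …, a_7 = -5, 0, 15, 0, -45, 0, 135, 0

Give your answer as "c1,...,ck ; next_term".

  a_2 = 0·0 + -3·-5 = 15
  a_3 = 0·15 + -3·0 = 0
  a_4 = 0·0 + -3·15 = -45
  a_5 = 0·-45 + -3·0 = 0
  a_6 = 0·0 + -3·-45 = 135
  a_7 = 0·135 + -3·0 = 0
  a_8 = 0·0 + -3·135 = -405

0,-3 ; -405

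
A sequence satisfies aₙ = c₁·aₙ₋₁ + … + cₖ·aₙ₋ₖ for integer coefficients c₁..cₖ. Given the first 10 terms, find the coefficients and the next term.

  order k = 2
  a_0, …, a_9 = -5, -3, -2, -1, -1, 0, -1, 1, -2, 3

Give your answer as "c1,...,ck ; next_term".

-1,1 ; -5

  a_2 = -1·-3 + 1·-5 = -2
  a_3 = -1·-2 + 1·-3 = -1
  a_4 = -1·-1 + 1·-2 = -1
  a_5 = -1·-1 + 1·-1 = 0
  a_6 = -1·0 + 1·-1 = -1
  a_7 = -1·-1 + 1·0 = 1
  a_8 = -1·1 + 1·-1 = -2
  a_9 = -1·-2 + 1·1 = 3
  a_10 = -1·3 + 1·-2 = -5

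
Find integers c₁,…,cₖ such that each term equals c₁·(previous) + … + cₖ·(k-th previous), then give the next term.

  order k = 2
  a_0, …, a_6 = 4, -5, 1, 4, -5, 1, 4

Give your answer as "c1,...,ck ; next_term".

  a_2 = -1·-5 + -1·4 = 1
  a_3 = -1·1 + -1·-5 = 4
  a_4 = -1·4 + -1·1 = -5
  a_5 = -1·-5 + -1·4 = 1
  a_6 = -1·1 + -1·-5 = 4
  a_7 = -1·4 + -1·1 = -5

-1,-1 ; -5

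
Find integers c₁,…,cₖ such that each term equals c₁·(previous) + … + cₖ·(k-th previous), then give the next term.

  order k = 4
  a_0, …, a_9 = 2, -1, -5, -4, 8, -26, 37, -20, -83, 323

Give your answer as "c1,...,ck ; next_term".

  a_4 = -2·-4 + -1·-5 + 3·-1 + -1·2 = 8
  a_5 = -2·8 + -1·-4 + 3·-5 + -1·-1 = -26
  a_6 = -2·-26 + -1·8 + 3·-4 + -1·-5 = 37
  a_7 = -2·37 + -1·-26 + 3·8 + -1·-4 = -20
  a_8 = -2·-20 + -1·37 + 3·-26 + -1·8 = -83
  a_9 = -2·-83 + -1·-20 + 3·37 + -1·-26 = 323
  a_10 = -2·323 + -1·-83 + 3·-20 + -1·37 = -660

-2,-1,3,-1 ; -660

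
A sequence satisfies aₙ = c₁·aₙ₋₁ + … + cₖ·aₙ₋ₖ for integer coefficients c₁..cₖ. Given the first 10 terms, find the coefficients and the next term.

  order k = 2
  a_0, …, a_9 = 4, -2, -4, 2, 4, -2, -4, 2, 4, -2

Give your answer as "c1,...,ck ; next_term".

0,-1 ; -4

  a_2 = 0·-2 + -1·4 = -4
  a_3 = 0·-4 + -1·-2 = 2
  a_4 = 0·2 + -1·-4 = 4
  a_5 = 0·4 + -1·2 = -2
  a_6 = 0·-2 + -1·4 = -4
  a_7 = 0·-4 + -1·-2 = 2
  a_8 = 0·2 + -1·-4 = 4
  a_9 = 0·4 + -1·2 = -2
  a_10 = 0·-2 + -1·4 = -4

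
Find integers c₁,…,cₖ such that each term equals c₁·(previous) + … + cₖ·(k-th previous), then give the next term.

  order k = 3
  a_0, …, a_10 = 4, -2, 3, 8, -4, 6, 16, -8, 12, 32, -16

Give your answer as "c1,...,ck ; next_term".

0,0,2 ; 24

  a_3 = 0·3 + 0·-2 + 2·4 = 8
  a_4 = 0·8 + 0·3 + 2·-2 = -4
  a_5 = 0·-4 + 0·8 + 2·3 = 6
  a_6 = 0·6 + 0·-4 + 2·8 = 16
  a_7 = 0·16 + 0·6 + 2·-4 = -8
  a_8 = 0·-8 + 0·16 + 2·6 = 12
  a_9 = 0·12 + 0·-8 + 2·16 = 32
  a_10 = 0·32 + 0·12 + 2·-8 = -16
  a_11 = 0·-16 + 0·32 + 2·12 = 24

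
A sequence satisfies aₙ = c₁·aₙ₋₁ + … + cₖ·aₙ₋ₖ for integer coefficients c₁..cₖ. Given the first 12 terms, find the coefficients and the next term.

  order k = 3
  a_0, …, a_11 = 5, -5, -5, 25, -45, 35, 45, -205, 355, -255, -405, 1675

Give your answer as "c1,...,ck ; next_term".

-2,-2,1 ; -2795

  a_3 = -2·-5 + -2·-5 + 1·5 = 25
  a_4 = -2·25 + -2·-5 + 1·-5 = -45
  a_5 = -2·-45 + -2·25 + 1·-5 = 35
  a_6 = -2·35 + -2·-45 + 1·25 = 45
  a_7 = -2·45 + -2·35 + 1·-45 = -205
  a_8 = -2·-205 + -2·45 + 1·35 = 355
  a_9 = -2·355 + -2·-205 + 1·45 = -255
  a_10 = -2·-255 + -2·355 + 1·-205 = -405
  a_11 = -2·-405 + -2·-255 + 1·355 = 1675
  a_12 = -2·1675 + -2·-405 + 1·-255 = -2795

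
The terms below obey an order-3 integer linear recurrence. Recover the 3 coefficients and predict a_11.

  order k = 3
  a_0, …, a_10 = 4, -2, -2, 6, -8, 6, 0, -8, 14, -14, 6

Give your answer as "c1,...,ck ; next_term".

  a_3 = -1·-2 + 0·-2 + 1·4 = 6
  a_4 = -1·6 + 0·-2 + 1·-2 = -8
  a_5 = -1·-8 + 0·6 + 1·-2 = 6
  a_6 = -1·6 + 0·-8 + 1·6 = 0
  a_7 = -1·0 + 0·6 + 1·-8 = -8
  a_8 = -1·-8 + 0·0 + 1·6 = 14
  a_9 = -1·14 + 0·-8 + 1·0 = -14
  a_10 = -1·-14 + 0·14 + 1·-8 = 6
  a_11 = -1·6 + 0·-14 + 1·14 = 8

-1,0,1 ; 8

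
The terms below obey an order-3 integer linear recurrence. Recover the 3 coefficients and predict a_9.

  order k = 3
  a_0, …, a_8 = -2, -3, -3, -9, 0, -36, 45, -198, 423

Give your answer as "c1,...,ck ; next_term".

-2,3,3 ; -1305

  a_3 = -2·-3 + 3·-3 + 3·-2 = -9
  a_4 = -2·-9 + 3·-3 + 3·-3 = 0
  a_5 = -2·0 + 3·-9 + 3·-3 = -36
  a_6 = -2·-36 + 3·0 + 3·-9 = 45
  a_7 = -2·45 + 3·-36 + 3·0 = -198
  a_8 = -2·-198 + 3·45 + 3·-36 = 423
  a_9 = -2·423 + 3·-198 + 3·45 = -1305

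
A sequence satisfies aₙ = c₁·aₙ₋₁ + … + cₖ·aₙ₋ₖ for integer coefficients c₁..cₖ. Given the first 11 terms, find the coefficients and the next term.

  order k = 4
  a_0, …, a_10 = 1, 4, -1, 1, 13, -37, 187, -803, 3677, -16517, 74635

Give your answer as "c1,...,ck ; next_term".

  a_4 = -4·1 + 3·-1 + 4·4 + 4·1 = 13
  a_5 = -4·13 + 3·1 + 4·-1 + 4·4 = -37
  a_6 = -4·-37 + 3·13 + 4·1 + 4·-1 = 187
  a_7 = -4·187 + 3·-37 + 4·13 + 4·1 = -803
  a_8 = -4·-803 + 3·187 + 4·-37 + 4·13 = 3677
  a_9 = -4·3677 + 3·-803 + 4·187 + 4·-37 = -16517
  a_10 = -4·-16517 + 3·3677 + 4·-803 + 4·187 = 74635
  a_11 = -4·74635 + 3·-16517 + 4·3677 + 4·-803 = -336595

-4,3,4,4 ; -336595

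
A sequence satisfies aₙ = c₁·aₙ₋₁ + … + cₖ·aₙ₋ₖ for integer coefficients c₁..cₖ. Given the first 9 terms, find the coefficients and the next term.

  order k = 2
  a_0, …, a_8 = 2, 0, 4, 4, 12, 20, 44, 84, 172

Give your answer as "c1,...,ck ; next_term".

1,2 ; 340

  a_2 = 1·0 + 2·2 = 4
  a_3 = 1·4 + 2·0 = 4
  a_4 = 1·4 + 2·4 = 12
  a_5 = 1·12 + 2·4 = 20
  a_6 = 1·20 + 2·12 = 44
  a_7 = 1·44 + 2·20 = 84
  a_8 = 1·84 + 2·44 = 172
  a_9 = 1·172 + 2·84 = 340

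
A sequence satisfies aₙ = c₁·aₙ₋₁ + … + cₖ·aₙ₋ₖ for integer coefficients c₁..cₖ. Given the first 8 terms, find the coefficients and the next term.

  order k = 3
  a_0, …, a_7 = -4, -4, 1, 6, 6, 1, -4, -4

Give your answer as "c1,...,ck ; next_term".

  a_3 = 2·1 + -2·-4 + 1·-4 = 6
  a_4 = 2·6 + -2·1 + 1·-4 = 6
  a_5 = 2·6 + -2·6 + 1·1 = 1
  a_6 = 2·1 + -2·6 + 1·6 = -4
  a_7 = 2·-4 + -2·1 + 1·6 = -4
  a_8 = 2·-4 + -2·-4 + 1·1 = 1

2,-2,1 ; 1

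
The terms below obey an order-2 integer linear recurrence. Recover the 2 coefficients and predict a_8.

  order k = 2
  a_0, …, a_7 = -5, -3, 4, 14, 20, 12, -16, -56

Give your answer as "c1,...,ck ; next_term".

2,-2 ; -80

  a_2 = 2·-3 + -2·-5 = 4
  a_3 = 2·4 + -2·-3 = 14
  a_4 = 2·14 + -2·4 = 20
  a_5 = 2·20 + -2·14 = 12
  a_6 = 2·12 + -2·20 = -16
  a_7 = 2·-16 + -2·12 = -56
  a_8 = 2·-56 + -2·-16 = -80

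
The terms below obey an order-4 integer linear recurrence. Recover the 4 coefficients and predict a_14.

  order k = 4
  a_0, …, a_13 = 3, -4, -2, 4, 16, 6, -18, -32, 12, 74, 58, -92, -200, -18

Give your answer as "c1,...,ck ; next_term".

1,-1,-1,2 ; 390

  a_4 = 1·4 + -1·-2 + -1·-4 + 2·3 = 16
  a_5 = 1·16 + -1·4 + -1·-2 + 2·-4 = 6
  a_6 = 1·6 + -1·16 + -1·4 + 2·-2 = -18
  a_7 = 1·-18 + -1·6 + -1·16 + 2·4 = -32
  a_8 = 1·-32 + -1·-18 + -1·6 + 2·16 = 12
  a_9 = 1·12 + -1·-32 + -1·-18 + 2·6 = 74
  a_10 = 1·74 + -1·12 + -1·-32 + 2·-18 = 58
  a_11 = 1·58 + -1·74 + -1·12 + 2·-32 = -92
  a_12 = 1·-92 + -1·58 + -1·74 + 2·12 = -200
  a_13 = 1·-200 + -1·-92 + -1·58 + 2·74 = -18
  a_14 = 1·-18 + -1·-200 + -1·-92 + 2·58 = 390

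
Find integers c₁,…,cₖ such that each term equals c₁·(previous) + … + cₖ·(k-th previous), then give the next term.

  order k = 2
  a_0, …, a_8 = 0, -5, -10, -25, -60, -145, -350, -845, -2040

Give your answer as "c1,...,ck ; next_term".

  a_2 = 2·-5 + 1·0 = -10
  a_3 = 2·-10 + 1·-5 = -25
  a_4 = 2·-25 + 1·-10 = -60
  a_5 = 2·-60 + 1·-25 = -145
  a_6 = 2·-145 + 1·-60 = -350
  a_7 = 2·-350 + 1·-145 = -845
  a_8 = 2·-845 + 1·-350 = -2040
  a_9 = 2·-2040 + 1·-845 = -4925

2,1 ; -4925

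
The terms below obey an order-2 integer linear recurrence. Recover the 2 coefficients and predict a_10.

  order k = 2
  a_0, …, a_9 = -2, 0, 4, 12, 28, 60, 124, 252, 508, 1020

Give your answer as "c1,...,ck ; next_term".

  a_2 = 3·0 + -2·-2 = 4
  a_3 = 3·4 + -2·0 = 12
  a_4 = 3·12 + -2·4 = 28
  a_5 = 3·28 + -2·12 = 60
  a_6 = 3·60 + -2·28 = 124
  a_7 = 3·124 + -2·60 = 252
  a_8 = 3·252 + -2·124 = 508
  a_9 = 3·508 + -2·252 = 1020
  a_10 = 3·1020 + -2·508 = 2044

3,-2 ; 2044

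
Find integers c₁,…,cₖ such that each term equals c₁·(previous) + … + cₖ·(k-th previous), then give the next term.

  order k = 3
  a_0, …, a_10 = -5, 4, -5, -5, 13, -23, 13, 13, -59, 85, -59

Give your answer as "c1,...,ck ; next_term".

-1,0,2 ; -59

  a_3 = -1·-5 + 0·4 + 2·-5 = -5
  a_4 = -1·-5 + 0·-5 + 2·4 = 13
  a_5 = -1·13 + 0·-5 + 2·-5 = -23
  a_6 = -1·-23 + 0·13 + 2·-5 = 13
  a_7 = -1·13 + 0·-23 + 2·13 = 13
  a_8 = -1·13 + 0·13 + 2·-23 = -59
  a_9 = -1·-59 + 0·13 + 2·13 = 85
  a_10 = -1·85 + 0·-59 + 2·13 = -59
  a_11 = -1·-59 + 0·85 + 2·-59 = -59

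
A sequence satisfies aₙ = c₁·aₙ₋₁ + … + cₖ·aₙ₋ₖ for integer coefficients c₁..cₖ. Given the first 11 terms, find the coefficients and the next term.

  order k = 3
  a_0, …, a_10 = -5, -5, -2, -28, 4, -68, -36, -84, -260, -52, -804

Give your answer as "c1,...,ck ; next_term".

  a_3 = -1·-2 + 2·-5 + 4·-5 = -28
  a_4 = -1·-28 + 2·-2 + 4·-5 = 4
  a_5 = -1·4 + 2·-28 + 4·-2 = -68
  a_6 = -1·-68 + 2·4 + 4·-28 = -36
  a_7 = -1·-36 + 2·-68 + 4·4 = -84
  a_8 = -1·-84 + 2·-36 + 4·-68 = -260
  a_9 = -1·-260 + 2·-84 + 4·-36 = -52
  a_10 = -1·-52 + 2·-260 + 4·-84 = -804
  a_11 = -1·-804 + 2·-52 + 4·-260 = -340

-1,2,4 ; -340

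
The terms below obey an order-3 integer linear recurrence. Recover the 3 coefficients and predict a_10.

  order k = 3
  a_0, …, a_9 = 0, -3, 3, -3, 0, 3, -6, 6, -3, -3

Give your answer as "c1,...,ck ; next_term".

  a_3 = -1·3 + 0·-3 + 1·0 = -3
  a_4 = -1·-3 + 0·3 + 1·-3 = 0
  a_5 = -1·0 + 0·-3 + 1·3 = 3
  a_6 = -1·3 + 0·0 + 1·-3 = -6
  a_7 = -1·-6 + 0·3 + 1·0 = 6
  a_8 = -1·6 + 0·-6 + 1·3 = -3
  a_9 = -1·-3 + 0·6 + 1·-6 = -3
  a_10 = -1·-3 + 0·-3 + 1·6 = 9

-1,0,1 ; 9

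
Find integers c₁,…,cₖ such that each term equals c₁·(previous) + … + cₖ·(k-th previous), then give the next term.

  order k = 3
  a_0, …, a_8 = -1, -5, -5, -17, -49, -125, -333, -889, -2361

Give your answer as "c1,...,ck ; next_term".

2,1,2 ; -6277

  a_3 = 2·-5 + 1·-5 + 2·-1 = -17
  a_4 = 2·-17 + 1·-5 + 2·-5 = -49
  a_5 = 2·-49 + 1·-17 + 2·-5 = -125
  a_6 = 2·-125 + 1·-49 + 2·-17 = -333
  a_7 = 2·-333 + 1·-125 + 2·-49 = -889
  a_8 = 2·-889 + 1·-333 + 2·-125 = -2361
  a_9 = 2·-2361 + 1·-889 + 2·-333 = -6277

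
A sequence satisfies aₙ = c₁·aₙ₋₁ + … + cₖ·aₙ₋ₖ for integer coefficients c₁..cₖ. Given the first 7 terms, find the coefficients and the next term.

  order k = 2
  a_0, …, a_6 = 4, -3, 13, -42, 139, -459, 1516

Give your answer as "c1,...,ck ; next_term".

-3,1 ; -5007

  a_2 = -3·-3 + 1·4 = 13
  a_3 = -3·13 + 1·-3 = -42
  a_4 = -3·-42 + 1·13 = 139
  a_5 = -3·139 + 1·-42 = -459
  a_6 = -3·-459 + 1·139 = 1516
  a_7 = -3·1516 + 1·-459 = -5007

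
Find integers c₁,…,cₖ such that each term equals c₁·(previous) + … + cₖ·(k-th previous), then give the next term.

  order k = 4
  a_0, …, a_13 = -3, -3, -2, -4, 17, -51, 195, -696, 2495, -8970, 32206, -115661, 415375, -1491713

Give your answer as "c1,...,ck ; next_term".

-3,2,-1,-2 ; 5357138

  a_4 = -3·-4 + 2·-2 + -1·-3 + -2·-3 = 17
  a_5 = -3·17 + 2·-4 + -1·-2 + -2·-3 = -51
  a_6 = -3·-51 + 2·17 + -1·-4 + -2·-2 = 195
  a_7 = -3·195 + 2·-51 + -1·17 + -2·-4 = -696
  a_8 = -3·-696 + 2·195 + -1·-51 + -2·17 = 2495
  a_9 = -3·2495 + 2·-696 + -1·195 + -2·-51 = -8970
  a_10 = -3·-8970 + 2·2495 + -1·-696 + -2·195 = 32206
  a_11 = -3·32206 + 2·-8970 + -1·2495 + -2·-696 = -115661
  a_12 = -3·-115661 + 2·32206 + -1·-8970 + -2·2495 = 415375
  a_13 = -3·415375 + 2·-115661 + -1·32206 + -2·-8970 = -1491713
  a_14 = -3·-1491713 + 2·415375 + -1·-115661 + -2·32206 = 5357138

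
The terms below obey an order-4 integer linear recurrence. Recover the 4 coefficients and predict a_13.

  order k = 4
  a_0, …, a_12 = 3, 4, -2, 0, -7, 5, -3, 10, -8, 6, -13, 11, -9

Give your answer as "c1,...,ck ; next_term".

  a_4 = -1·0 + 0·-2 + -1·4 + -1·3 = -7
  a_5 = -1·-7 + 0·0 + -1·-2 + -1·4 = 5
  a_6 = -1·5 + 0·-7 + -1·0 + -1·-2 = -3
  a_7 = -1·-3 + 0·5 + -1·-7 + -1·0 = 10
  a_8 = -1·10 + 0·-3 + -1·5 + -1·-7 = -8
  a_9 = -1·-8 + 0·10 + -1·-3 + -1·5 = 6
  a_10 = -1·6 + 0·-8 + -1·10 + -1·-3 = -13
  a_11 = -1·-13 + 0·6 + -1·-8 + -1·10 = 11
  a_12 = -1·11 + 0·-13 + -1·6 + -1·-8 = -9
  a_13 = -1·-9 + 0·11 + -1·-13 + -1·6 = 16

-1,0,-1,-1 ; 16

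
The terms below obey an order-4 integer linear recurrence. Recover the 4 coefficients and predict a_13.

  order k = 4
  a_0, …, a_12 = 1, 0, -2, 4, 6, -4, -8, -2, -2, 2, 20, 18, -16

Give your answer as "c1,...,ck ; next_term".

  a_4 = 1·4 + -2·-2 + 1·0 + -2·1 = 6
  a_5 = 1·6 + -2·4 + 1·-2 + -2·0 = -4
  a_6 = 1·-4 + -2·6 + 1·4 + -2·-2 = -8
  a_7 = 1·-8 + -2·-4 + 1·6 + -2·4 = -2
  a_8 = 1·-2 + -2·-8 + 1·-4 + -2·6 = -2
  a_9 = 1·-2 + -2·-2 + 1·-8 + -2·-4 = 2
  a_10 = 1·2 + -2·-2 + 1·-2 + -2·-8 = 20
  a_11 = 1·20 + -2·2 + 1·-2 + -2·-2 = 18
  a_12 = 1·18 + -2·20 + 1·2 + -2·-2 = -16
  a_13 = 1·-16 + -2·18 + 1·20 + -2·2 = -36

1,-2,1,-2 ; -36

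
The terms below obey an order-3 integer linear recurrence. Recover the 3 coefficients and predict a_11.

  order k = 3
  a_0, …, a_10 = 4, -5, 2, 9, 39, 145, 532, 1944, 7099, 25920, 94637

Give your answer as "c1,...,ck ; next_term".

4,-1,-1 ; 345529

  a_3 = 4·2 + -1·-5 + -1·4 = 9
  a_4 = 4·9 + -1·2 + -1·-5 = 39
  a_5 = 4·39 + -1·9 + -1·2 = 145
  a_6 = 4·145 + -1·39 + -1·9 = 532
  a_7 = 4·532 + -1·145 + -1·39 = 1944
  a_8 = 4·1944 + -1·532 + -1·145 = 7099
  a_9 = 4·7099 + -1·1944 + -1·532 = 25920
  a_10 = 4·25920 + -1·7099 + -1·1944 = 94637
  a_11 = 4·94637 + -1·25920 + -1·7099 = 345529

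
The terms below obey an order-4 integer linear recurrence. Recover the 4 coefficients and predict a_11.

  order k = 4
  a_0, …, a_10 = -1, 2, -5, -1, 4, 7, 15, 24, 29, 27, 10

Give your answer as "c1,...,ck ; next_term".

2,-1,0,-1 ; -31

  a_4 = 2·-1 + -1·-5 + 0·2 + -1·-1 = 4
  a_5 = 2·4 + -1·-1 + 0·-5 + -1·2 = 7
  a_6 = 2·7 + -1·4 + 0·-1 + -1·-5 = 15
  a_7 = 2·15 + -1·7 + 0·4 + -1·-1 = 24
  a_8 = 2·24 + -1·15 + 0·7 + -1·4 = 29
  a_9 = 2·29 + -1·24 + 0·15 + -1·7 = 27
  a_10 = 2·27 + -1·29 + 0·24 + -1·15 = 10
  a_11 = 2·10 + -1·27 + 0·29 + -1·24 = -31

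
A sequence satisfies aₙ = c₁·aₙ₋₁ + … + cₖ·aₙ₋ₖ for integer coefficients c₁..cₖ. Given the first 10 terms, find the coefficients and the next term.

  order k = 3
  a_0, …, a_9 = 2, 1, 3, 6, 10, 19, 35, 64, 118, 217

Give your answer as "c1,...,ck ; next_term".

1,1,1 ; 399

  a_3 = 1·3 + 1·1 + 1·2 = 6
  a_4 = 1·6 + 1·3 + 1·1 = 10
  a_5 = 1·10 + 1·6 + 1·3 = 19
  a_6 = 1·19 + 1·10 + 1·6 = 35
  a_7 = 1·35 + 1·19 + 1·10 = 64
  a_8 = 1·64 + 1·35 + 1·19 = 118
  a_9 = 1·118 + 1·64 + 1·35 = 217
  a_10 = 1·217 + 1·118 + 1·64 = 399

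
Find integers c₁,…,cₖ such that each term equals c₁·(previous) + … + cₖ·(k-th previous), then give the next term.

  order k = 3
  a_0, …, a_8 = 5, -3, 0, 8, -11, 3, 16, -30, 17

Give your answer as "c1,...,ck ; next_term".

  a_3 = -1·0 + -1·-3 + 1·5 = 8
  a_4 = -1·8 + -1·0 + 1·-3 = -11
  a_5 = -1·-11 + -1·8 + 1·0 = 3
  a_6 = -1·3 + -1·-11 + 1·8 = 16
  a_7 = -1·16 + -1·3 + 1·-11 = -30
  a_8 = -1·-30 + -1·16 + 1·3 = 17
  a_9 = -1·17 + -1·-30 + 1·16 = 29

-1,-1,1 ; 29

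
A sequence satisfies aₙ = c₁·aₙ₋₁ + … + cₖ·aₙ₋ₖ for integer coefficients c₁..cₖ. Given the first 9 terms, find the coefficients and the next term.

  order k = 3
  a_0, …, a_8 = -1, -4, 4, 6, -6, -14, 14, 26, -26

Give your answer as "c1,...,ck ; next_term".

-1,-2,-2 ; -54

  a_3 = -1·4 + -2·-4 + -2·-1 = 6
  a_4 = -1·6 + -2·4 + -2·-4 = -6
  a_5 = -1·-6 + -2·6 + -2·4 = -14
  a_6 = -1·-14 + -2·-6 + -2·6 = 14
  a_7 = -1·14 + -2·-14 + -2·-6 = 26
  a_8 = -1·26 + -2·14 + -2·-14 = -26
  a_9 = -1·-26 + -2·26 + -2·14 = -54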